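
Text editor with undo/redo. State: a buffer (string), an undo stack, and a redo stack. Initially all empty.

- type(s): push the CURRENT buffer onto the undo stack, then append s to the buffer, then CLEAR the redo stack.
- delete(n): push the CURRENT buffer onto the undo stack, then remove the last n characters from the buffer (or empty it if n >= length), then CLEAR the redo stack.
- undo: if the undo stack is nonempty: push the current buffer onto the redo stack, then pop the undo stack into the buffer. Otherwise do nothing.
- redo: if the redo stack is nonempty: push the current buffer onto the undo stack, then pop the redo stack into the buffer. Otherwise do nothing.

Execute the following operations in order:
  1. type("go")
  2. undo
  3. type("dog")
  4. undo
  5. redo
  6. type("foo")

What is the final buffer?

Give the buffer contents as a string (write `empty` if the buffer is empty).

Answer: dogfoo

Derivation:
After op 1 (type): buf='go' undo_depth=1 redo_depth=0
After op 2 (undo): buf='(empty)' undo_depth=0 redo_depth=1
After op 3 (type): buf='dog' undo_depth=1 redo_depth=0
After op 4 (undo): buf='(empty)' undo_depth=0 redo_depth=1
After op 5 (redo): buf='dog' undo_depth=1 redo_depth=0
After op 6 (type): buf='dogfoo' undo_depth=2 redo_depth=0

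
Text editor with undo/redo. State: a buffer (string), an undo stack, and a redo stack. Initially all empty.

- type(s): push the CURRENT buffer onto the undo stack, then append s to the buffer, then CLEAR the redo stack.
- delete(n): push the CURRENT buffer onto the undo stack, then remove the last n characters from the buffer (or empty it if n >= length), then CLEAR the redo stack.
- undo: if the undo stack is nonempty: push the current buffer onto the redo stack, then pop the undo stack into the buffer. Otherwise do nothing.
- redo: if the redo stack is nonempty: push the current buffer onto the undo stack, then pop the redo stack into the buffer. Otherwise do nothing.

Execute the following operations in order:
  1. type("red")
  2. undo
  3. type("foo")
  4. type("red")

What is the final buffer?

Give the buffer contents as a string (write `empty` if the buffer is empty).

Answer: foored

Derivation:
After op 1 (type): buf='red' undo_depth=1 redo_depth=0
After op 2 (undo): buf='(empty)' undo_depth=0 redo_depth=1
After op 3 (type): buf='foo' undo_depth=1 redo_depth=0
After op 4 (type): buf='foored' undo_depth=2 redo_depth=0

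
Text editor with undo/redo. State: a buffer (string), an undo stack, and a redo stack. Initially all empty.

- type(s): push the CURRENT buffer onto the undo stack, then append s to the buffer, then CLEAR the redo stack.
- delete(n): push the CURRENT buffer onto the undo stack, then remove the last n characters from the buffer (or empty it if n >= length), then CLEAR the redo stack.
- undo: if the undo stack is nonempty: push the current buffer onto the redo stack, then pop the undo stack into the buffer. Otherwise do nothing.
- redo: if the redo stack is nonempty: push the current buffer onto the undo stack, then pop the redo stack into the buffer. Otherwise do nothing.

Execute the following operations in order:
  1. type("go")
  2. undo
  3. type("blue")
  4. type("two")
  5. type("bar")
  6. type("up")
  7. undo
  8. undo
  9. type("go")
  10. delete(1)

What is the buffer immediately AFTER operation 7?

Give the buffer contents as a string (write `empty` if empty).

After op 1 (type): buf='go' undo_depth=1 redo_depth=0
After op 2 (undo): buf='(empty)' undo_depth=0 redo_depth=1
After op 3 (type): buf='blue' undo_depth=1 redo_depth=0
After op 4 (type): buf='bluetwo' undo_depth=2 redo_depth=0
After op 5 (type): buf='bluetwobar' undo_depth=3 redo_depth=0
After op 6 (type): buf='bluetwobarup' undo_depth=4 redo_depth=0
After op 7 (undo): buf='bluetwobar' undo_depth=3 redo_depth=1

Answer: bluetwobar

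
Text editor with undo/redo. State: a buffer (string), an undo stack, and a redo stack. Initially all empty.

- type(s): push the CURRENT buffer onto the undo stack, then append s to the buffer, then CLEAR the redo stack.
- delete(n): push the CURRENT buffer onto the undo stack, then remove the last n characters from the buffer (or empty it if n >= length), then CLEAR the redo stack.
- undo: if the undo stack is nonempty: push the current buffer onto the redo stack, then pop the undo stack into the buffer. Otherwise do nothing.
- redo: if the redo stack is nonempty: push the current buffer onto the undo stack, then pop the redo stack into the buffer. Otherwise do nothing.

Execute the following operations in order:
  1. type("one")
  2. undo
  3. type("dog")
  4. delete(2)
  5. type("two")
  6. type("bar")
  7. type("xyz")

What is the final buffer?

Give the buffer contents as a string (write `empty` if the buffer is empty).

Answer: dtwobarxyz

Derivation:
After op 1 (type): buf='one' undo_depth=1 redo_depth=0
After op 2 (undo): buf='(empty)' undo_depth=0 redo_depth=1
After op 3 (type): buf='dog' undo_depth=1 redo_depth=0
After op 4 (delete): buf='d' undo_depth=2 redo_depth=0
After op 5 (type): buf='dtwo' undo_depth=3 redo_depth=0
After op 6 (type): buf='dtwobar' undo_depth=4 redo_depth=0
After op 7 (type): buf='dtwobarxyz' undo_depth=5 redo_depth=0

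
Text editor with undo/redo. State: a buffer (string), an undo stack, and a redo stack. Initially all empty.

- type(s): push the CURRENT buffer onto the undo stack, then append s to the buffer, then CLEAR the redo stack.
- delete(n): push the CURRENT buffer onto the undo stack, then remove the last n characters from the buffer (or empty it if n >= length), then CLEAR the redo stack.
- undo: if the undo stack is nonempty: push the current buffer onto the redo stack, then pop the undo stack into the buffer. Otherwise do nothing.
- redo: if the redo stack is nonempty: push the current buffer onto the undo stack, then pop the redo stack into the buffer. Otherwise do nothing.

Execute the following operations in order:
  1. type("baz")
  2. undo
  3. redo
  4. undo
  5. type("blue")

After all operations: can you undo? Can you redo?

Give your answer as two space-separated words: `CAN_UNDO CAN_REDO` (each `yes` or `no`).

Answer: yes no

Derivation:
After op 1 (type): buf='baz' undo_depth=1 redo_depth=0
After op 2 (undo): buf='(empty)' undo_depth=0 redo_depth=1
After op 3 (redo): buf='baz' undo_depth=1 redo_depth=0
After op 4 (undo): buf='(empty)' undo_depth=0 redo_depth=1
After op 5 (type): buf='blue' undo_depth=1 redo_depth=0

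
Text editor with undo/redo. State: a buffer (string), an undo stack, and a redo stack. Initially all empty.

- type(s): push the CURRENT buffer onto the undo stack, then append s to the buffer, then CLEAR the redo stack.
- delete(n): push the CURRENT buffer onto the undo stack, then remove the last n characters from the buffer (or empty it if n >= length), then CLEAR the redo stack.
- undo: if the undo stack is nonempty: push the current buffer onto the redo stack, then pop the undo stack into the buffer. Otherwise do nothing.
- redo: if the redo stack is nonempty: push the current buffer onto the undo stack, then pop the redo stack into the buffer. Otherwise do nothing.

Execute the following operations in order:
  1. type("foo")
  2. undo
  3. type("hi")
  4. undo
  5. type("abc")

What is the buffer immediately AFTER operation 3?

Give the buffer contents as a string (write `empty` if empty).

After op 1 (type): buf='foo' undo_depth=1 redo_depth=0
After op 2 (undo): buf='(empty)' undo_depth=0 redo_depth=1
After op 3 (type): buf='hi' undo_depth=1 redo_depth=0

Answer: hi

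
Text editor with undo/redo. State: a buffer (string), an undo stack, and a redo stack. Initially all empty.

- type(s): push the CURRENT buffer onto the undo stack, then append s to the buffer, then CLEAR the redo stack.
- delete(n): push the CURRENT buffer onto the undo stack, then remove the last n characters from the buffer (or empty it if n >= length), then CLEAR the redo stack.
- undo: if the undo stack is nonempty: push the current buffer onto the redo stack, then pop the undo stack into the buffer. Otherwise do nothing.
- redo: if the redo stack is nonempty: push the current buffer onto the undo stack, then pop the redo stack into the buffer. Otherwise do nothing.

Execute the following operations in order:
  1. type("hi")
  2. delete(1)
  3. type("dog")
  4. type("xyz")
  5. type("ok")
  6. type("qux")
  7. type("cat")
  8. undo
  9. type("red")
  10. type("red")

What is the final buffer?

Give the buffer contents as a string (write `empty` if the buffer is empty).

After op 1 (type): buf='hi' undo_depth=1 redo_depth=0
After op 2 (delete): buf='h' undo_depth=2 redo_depth=0
After op 3 (type): buf='hdog' undo_depth=3 redo_depth=0
After op 4 (type): buf='hdogxyz' undo_depth=4 redo_depth=0
After op 5 (type): buf='hdogxyzok' undo_depth=5 redo_depth=0
After op 6 (type): buf='hdogxyzokqux' undo_depth=6 redo_depth=0
After op 7 (type): buf='hdogxyzokquxcat' undo_depth=7 redo_depth=0
After op 8 (undo): buf='hdogxyzokqux' undo_depth=6 redo_depth=1
After op 9 (type): buf='hdogxyzokquxred' undo_depth=7 redo_depth=0
After op 10 (type): buf='hdogxyzokquxredred' undo_depth=8 redo_depth=0

Answer: hdogxyzokquxredred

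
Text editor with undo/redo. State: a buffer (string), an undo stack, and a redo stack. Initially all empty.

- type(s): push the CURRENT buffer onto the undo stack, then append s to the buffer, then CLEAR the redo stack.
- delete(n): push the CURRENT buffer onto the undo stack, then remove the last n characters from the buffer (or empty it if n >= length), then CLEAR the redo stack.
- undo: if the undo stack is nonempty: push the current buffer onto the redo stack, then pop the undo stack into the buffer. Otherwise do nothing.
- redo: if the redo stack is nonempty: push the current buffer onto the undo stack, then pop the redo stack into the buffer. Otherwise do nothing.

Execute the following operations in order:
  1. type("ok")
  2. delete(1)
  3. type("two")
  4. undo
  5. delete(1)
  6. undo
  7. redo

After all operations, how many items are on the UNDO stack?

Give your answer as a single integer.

After op 1 (type): buf='ok' undo_depth=1 redo_depth=0
After op 2 (delete): buf='o' undo_depth=2 redo_depth=0
After op 3 (type): buf='otwo' undo_depth=3 redo_depth=0
After op 4 (undo): buf='o' undo_depth=2 redo_depth=1
After op 5 (delete): buf='(empty)' undo_depth=3 redo_depth=0
After op 6 (undo): buf='o' undo_depth=2 redo_depth=1
After op 7 (redo): buf='(empty)' undo_depth=3 redo_depth=0

Answer: 3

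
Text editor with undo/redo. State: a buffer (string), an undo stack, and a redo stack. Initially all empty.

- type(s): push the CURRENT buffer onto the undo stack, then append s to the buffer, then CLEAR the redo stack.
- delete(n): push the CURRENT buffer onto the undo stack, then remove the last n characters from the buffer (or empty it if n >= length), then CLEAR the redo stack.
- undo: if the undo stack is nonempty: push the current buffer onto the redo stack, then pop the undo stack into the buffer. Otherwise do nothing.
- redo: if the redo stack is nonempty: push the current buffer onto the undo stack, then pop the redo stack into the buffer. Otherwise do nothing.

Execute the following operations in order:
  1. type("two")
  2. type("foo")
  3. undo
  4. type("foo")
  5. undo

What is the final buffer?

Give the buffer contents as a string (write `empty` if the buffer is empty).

After op 1 (type): buf='two' undo_depth=1 redo_depth=0
After op 2 (type): buf='twofoo' undo_depth=2 redo_depth=0
After op 3 (undo): buf='two' undo_depth=1 redo_depth=1
After op 4 (type): buf='twofoo' undo_depth=2 redo_depth=0
After op 5 (undo): buf='two' undo_depth=1 redo_depth=1

Answer: two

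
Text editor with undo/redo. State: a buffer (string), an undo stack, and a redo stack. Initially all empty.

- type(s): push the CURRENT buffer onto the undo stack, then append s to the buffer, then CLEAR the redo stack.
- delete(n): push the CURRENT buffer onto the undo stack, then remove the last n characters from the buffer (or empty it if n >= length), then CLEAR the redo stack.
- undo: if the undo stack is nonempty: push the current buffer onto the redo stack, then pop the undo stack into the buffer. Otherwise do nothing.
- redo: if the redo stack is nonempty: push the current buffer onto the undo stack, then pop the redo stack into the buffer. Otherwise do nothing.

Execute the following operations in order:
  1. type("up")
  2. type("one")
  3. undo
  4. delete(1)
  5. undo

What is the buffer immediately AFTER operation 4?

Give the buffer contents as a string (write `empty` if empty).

After op 1 (type): buf='up' undo_depth=1 redo_depth=0
After op 2 (type): buf='upone' undo_depth=2 redo_depth=0
After op 3 (undo): buf='up' undo_depth=1 redo_depth=1
After op 4 (delete): buf='u' undo_depth=2 redo_depth=0

Answer: u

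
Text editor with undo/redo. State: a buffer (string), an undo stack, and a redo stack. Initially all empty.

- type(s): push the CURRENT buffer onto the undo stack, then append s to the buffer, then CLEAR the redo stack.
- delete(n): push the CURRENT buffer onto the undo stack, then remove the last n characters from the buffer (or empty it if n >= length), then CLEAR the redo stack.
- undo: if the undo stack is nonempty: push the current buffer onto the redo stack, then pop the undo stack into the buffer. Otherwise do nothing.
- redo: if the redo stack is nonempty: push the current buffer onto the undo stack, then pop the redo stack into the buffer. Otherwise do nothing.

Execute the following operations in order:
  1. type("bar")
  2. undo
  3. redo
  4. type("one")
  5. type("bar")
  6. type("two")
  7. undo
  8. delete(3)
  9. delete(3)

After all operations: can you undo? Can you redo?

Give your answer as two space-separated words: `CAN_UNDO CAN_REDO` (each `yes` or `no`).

Answer: yes no

Derivation:
After op 1 (type): buf='bar' undo_depth=1 redo_depth=0
After op 2 (undo): buf='(empty)' undo_depth=0 redo_depth=1
After op 3 (redo): buf='bar' undo_depth=1 redo_depth=0
After op 4 (type): buf='barone' undo_depth=2 redo_depth=0
After op 5 (type): buf='baronebar' undo_depth=3 redo_depth=0
After op 6 (type): buf='baronebartwo' undo_depth=4 redo_depth=0
After op 7 (undo): buf='baronebar' undo_depth=3 redo_depth=1
After op 8 (delete): buf='barone' undo_depth=4 redo_depth=0
After op 9 (delete): buf='bar' undo_depth=5 redo_depth=0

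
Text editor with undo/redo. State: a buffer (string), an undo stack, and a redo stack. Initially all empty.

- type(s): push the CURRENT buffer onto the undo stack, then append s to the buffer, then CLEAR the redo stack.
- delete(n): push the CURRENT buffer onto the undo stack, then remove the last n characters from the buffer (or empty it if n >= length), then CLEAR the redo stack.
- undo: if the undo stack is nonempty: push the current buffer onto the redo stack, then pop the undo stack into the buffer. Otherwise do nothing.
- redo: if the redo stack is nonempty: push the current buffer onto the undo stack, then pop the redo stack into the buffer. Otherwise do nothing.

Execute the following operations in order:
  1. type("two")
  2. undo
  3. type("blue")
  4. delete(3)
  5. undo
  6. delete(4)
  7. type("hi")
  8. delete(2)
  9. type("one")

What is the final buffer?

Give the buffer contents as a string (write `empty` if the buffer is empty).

After op 1 (type): buf='two' undo_depth=1 redo_depth=0
After op 2 (undo): buf='(empty)' undo_depth=0 redo_depth=1
After op 3 (type): buf='blue' undo_depth=1 redo_depth=0
After op 4 (delete): buf='b' undo_depth=2 redo_depth=0
After op 5 (undo): buf='blue' undo_depth=1 redo_depth=1
After op 6 (delete): buf='(empty)' undo_depth=2 redo_depth=0
After op 7 (type): buf='hi' undo_depth=3 redo_depth=0
After op 8 (delete): buf='(empty)' undo_depth=4 redo_depth=0
After op 9 (type): buf='one' undo_depth=5 redo_depth=0

Answer: one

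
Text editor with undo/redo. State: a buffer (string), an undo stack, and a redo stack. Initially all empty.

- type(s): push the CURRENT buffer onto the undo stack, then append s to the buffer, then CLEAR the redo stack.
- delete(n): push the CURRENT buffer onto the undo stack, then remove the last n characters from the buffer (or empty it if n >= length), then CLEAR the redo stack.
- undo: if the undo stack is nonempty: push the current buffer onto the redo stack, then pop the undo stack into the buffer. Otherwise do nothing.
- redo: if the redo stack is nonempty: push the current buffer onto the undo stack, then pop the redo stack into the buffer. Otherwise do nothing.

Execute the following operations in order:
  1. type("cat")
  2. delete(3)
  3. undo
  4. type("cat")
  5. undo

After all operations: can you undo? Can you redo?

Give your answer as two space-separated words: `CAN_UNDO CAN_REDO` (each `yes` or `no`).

Answer: yes yes

Derivation:
After op 1 (type): buf='cat' undo_depth=1 redo_depth=0
After op 2 (delete): buf='(empty)' undo_depth=2 redo_depth=0
After op 3 (undo): buf='cat' undo_depth=1 redo_depth=1
After op 4 (type): buf='catcat' undo_depth=2 redo_depth=0
After op 5 (undo): buf='cat' undo_depth=1 redo_depth=1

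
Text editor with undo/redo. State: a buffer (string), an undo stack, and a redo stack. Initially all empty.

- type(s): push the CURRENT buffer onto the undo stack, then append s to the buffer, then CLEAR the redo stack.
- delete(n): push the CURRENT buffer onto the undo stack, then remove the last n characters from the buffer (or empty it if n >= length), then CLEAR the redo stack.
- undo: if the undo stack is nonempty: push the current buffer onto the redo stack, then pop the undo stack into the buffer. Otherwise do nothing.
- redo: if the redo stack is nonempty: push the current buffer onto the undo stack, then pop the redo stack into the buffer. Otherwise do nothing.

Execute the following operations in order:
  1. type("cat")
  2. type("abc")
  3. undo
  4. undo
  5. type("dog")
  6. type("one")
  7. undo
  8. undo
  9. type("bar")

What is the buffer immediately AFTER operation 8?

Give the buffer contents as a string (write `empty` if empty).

Answer: empty

Derivation:
After op 1 (type): buf='cat' undo_depth=1 redo_depth=0
After op 2 (type): buf='catabc' undo_depth=2 redo_depth=0
After op 3 (undo): buf='cat' undo_depth=1 redo_depth=1
After op 4 (undo): buf='(empty)' undo_depth=0 redo_depth=2
After op 5 (type): buf='dog' undo_depth=1 redo_depth=0
After op 6 (type): buf='dogone' undo_depth=2 redo_depth=0
After op 7 (undo): buf='dog' undo_depth=1 redo_depth=1
After op 8 (undo): buf='(empty)' undo_depth=0 redo_depth=2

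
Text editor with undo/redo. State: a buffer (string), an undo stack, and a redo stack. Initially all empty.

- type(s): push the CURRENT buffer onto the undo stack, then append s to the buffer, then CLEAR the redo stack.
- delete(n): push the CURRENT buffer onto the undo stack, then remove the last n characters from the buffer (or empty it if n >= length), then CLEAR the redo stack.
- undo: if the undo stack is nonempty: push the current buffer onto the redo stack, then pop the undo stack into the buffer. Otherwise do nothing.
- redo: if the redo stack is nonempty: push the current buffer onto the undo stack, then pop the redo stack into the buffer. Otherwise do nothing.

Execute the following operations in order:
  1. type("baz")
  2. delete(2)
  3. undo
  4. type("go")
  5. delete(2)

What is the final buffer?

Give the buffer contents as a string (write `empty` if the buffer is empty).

Answer: baz

Derivation:
After op 1 (type): buf='baz' undo_depth=1 redo_depth=0
After op 2 (delete): buf='b' undo_depth=2 redo_depth=0
After op 3 (undo): buf='baz' undo_depth=1 redo_depth=1
After op 4 (type): buf='bazgo' undo_depth=2 redo_depth=0
After op 5 (delete): buf='baz' undo_depth=3 redo_depth=0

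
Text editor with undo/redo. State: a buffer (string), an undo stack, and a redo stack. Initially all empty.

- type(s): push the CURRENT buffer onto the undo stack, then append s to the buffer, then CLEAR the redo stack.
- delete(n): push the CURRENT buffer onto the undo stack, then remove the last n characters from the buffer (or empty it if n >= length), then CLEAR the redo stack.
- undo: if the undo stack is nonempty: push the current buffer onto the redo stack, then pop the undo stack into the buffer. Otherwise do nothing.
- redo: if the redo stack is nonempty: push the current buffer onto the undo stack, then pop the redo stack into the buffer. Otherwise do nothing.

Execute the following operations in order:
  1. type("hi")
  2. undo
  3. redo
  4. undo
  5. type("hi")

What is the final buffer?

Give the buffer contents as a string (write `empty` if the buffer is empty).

After op 1 (type): buf='hi' undo_depth=1 redo_depth=0
After op 2 (undo): buf='(empty)' undo_depth=0 redo_depth=1
After op 3 (redo): buf='hi' undo_depth=1 redo_depth=0
After op 4 (undo): buf='(empty)' undo_depth=0 redo_depth=1
After op 5 (type): buf='hi' undo_depth=1 redo_depth=0

Answer: hi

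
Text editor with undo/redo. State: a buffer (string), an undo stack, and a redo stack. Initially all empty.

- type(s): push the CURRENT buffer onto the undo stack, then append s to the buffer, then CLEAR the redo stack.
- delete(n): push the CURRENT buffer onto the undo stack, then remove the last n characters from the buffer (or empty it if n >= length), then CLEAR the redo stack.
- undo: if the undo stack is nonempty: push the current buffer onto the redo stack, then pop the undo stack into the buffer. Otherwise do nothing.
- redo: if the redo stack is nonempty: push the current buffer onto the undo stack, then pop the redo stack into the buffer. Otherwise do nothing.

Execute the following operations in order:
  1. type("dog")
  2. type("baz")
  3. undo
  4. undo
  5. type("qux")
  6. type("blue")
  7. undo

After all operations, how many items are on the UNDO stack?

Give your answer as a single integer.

After op 1 (type): buf='dog' undo_depth=1 redo_depth=0
After op 2 (type): buf='dogbaz' undo_depth=2 redo_depth=0
After op 3 (undo): buf='dog' undo_depth=1 redo_depth=1
After op 4 (undo): buf='(empty)' undo_depth=0 redo_depth=2
After op 5 (type): buf='qux' undo_depth=1 redo_depth=0
After op 6 (type): buf='quxblue' undo_depth=2 redo_depth=0
After op 7 (undo): buf='qux' undo_depth=1 redo_depth=1

Answer: 1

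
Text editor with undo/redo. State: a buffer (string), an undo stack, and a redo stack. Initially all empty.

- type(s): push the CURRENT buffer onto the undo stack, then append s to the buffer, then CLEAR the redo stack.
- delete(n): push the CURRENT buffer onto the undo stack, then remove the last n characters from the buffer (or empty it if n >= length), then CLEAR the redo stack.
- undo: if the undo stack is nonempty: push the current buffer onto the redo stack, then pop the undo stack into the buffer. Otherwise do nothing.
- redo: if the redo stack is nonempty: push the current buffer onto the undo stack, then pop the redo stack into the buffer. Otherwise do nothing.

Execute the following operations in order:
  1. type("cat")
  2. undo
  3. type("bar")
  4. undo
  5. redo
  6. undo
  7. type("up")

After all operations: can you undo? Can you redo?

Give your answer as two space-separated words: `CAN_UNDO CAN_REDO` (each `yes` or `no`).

After op 1 (type): buf='cat' undo_depth=1 redo_depth=0
After op 2 (undo): buf='(empty)' undo_depth=0 redo_depth=1
After op 3 (type): buf='bar' undo_depth=1 redo_depth=0
After op 4 (undo): buf='(empty)' undo_depth=0 redo_depth=1
After op 5 (redo): buf='bar' undo_depth=1 redo_depth=0
After op 6 (undo): buf='(empty)' undo_depth=0 redo_depth=1
After op 7 (type): buf='up' undo_depth=1 redo_depth=0

Answer: yes no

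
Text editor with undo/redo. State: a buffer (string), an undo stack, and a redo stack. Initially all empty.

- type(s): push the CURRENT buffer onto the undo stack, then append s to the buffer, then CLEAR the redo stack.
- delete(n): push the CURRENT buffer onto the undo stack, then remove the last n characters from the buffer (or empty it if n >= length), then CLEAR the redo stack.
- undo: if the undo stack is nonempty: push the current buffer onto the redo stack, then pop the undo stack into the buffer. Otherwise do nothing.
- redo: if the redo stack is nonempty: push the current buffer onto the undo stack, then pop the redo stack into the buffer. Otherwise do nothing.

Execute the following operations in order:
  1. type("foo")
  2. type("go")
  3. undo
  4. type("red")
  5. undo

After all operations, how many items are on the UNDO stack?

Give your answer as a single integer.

After op 1 (type): buf='foo' undo_depth=1 redo_depth=0
After op 2 (type): buf='foogo' undo_depth=2 redo_depth=0
After op 3 (undo): buf='foo' undo_depth=1 redo_depth=1
After op 4 (type): buf='foored' undo_depth=2 redo_depth=0
After op 5 (undo): buf='foo' undo_depth=1 redo_depth=1

Answer: 1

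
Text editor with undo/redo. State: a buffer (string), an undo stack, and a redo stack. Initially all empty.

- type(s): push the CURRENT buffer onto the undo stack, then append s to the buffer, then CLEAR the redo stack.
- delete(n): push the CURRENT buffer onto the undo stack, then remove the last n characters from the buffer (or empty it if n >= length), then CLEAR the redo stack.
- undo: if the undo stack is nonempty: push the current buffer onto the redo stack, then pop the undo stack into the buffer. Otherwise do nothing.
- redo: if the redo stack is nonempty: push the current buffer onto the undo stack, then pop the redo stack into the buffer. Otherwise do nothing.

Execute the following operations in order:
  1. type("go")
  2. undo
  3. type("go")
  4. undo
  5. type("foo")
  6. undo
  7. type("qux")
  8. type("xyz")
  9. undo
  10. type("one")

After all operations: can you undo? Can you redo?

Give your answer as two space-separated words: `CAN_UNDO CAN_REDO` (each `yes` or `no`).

Answer: yes no

Derivation:
After op 1 (type): buf='go' undo_depth=1 redo_depth=0
After op 2 (undo): buf='(empty)' undo_depth=0 redo_depth=1
After op 3 (type): buf='go' undo_depth=1 redo_depth=0
After op 4 (undo): buf='(empty)' undo_depth=0 redo_depth=1
After op 5 (type): buf='foo' undo_depth=1 redo_depth=0
After op 6 (undo): buf='(empty)' undo_depth=0 redo_depth=1
After op 7 (type): buf='qux' undo_depth=1 redo_depth=0
After op 8 (type): buf='quxxyz' undo_depth=2 redo_depth=0
After op 9 (undo): buf='qux' undo_depth=1 redo_depth=1
After op 10 (type): buf='quxone' undo_depth=2 redo_depth=0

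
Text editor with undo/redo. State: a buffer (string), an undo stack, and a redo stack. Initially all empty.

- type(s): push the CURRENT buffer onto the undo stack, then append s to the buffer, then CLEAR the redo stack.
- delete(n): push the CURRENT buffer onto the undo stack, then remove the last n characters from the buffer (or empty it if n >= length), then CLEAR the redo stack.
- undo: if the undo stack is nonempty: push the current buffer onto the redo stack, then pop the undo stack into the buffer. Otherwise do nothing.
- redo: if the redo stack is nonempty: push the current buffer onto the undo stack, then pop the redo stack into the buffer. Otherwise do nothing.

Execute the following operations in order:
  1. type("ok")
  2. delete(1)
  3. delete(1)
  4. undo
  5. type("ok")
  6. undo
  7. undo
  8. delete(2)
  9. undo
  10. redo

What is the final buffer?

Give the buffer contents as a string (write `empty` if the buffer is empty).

After op 1 (type): buf='ok' undo_depth=1 redo_depth=0
After op 2 (delete): buf='o' undo_depth=2 redo_depth=0
After op 3 (delete): buf='(empty)' undo_depth=3 redo_depth=0
After op 4 (undo): buf='o' undo_depth=2 redo_depth=1
After op 5 (type): buf='ook' undo_depth=3 redo_depth=0
After op 6 (undo): buf='o' undo_depth=2 redo_depth=1
After op 7 (undo): buf='ok' undo_depth=1 redo_depth=2
After op 8 (delete): buf='(empty)' undo_depth=2 redo_depth=0
After op 9 (undo): buf='ok' undo_depth=1 redo_depth=1
After op 10 (redo): buf='(empty)' undo_depth=2 redo_depth=0

Answer: empty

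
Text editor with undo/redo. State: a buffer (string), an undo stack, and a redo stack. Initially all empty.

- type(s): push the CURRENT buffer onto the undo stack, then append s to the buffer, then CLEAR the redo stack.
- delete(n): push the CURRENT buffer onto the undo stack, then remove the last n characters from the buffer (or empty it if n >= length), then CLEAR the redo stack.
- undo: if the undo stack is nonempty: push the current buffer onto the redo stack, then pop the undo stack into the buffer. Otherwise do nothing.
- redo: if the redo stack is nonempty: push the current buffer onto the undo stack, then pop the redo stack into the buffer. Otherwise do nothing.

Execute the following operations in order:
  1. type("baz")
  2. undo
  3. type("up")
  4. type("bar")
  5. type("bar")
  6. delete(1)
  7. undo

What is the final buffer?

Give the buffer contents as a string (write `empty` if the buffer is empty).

Answer: upbarbar

Derivation:
After op 1 (type): buf='baz' undo_depth=1 redo_depth=0
After op 2 (undo): buf='(empty)' undo_depth=0 redo_depth=1
After op 3 (type): buf='up' undo_depth=1 redo_depth=0
After op 4 (type): buf='upbar' undo_depth=2 redo_depth=0
After op 5 (type): buf='upbarbar' undo_depth=3 redo_depth=0
After op 6 (delete): buf='upbarba' undo_depth=4 redo_depth=0
After op 7 (undo): buf='upbarbar' undo_depth=3 redo_depth=1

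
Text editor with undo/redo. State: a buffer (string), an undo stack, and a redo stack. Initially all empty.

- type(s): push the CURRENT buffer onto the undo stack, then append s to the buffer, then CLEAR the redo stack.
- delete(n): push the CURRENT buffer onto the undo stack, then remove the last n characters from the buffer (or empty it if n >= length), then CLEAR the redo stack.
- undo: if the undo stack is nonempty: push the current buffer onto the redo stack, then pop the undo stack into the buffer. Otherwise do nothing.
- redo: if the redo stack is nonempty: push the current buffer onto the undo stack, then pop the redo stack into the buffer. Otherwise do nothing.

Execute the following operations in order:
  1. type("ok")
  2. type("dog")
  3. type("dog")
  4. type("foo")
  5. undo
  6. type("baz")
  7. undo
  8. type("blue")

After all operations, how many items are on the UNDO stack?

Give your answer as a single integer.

After op 1 (type): buf='ok' undo_depth=1 redo_depth=0
After op 2 (type): buf='okdog' undo_depth=2 redo_depth=0
After op 3 (type): buf='okdogdog' undo_depth=3 redo_depth=0
After op 4 (type): buf='okdogdogfoo' undo_depth=4 redo_depth=0
After op 5 (undo): buf='okdogdog' undo_depth=3 redo_depth=1
After op 6 (type): buf='okdogdogbaz' undo_depth=4 redo_depth=0
After op 7 (undo): buf='okdogdog' undo_depth=3 redo_depth=1
After op 8 (type): buf='okdogdogblue' undo_depth=4 redo_depth=0

Answer: 4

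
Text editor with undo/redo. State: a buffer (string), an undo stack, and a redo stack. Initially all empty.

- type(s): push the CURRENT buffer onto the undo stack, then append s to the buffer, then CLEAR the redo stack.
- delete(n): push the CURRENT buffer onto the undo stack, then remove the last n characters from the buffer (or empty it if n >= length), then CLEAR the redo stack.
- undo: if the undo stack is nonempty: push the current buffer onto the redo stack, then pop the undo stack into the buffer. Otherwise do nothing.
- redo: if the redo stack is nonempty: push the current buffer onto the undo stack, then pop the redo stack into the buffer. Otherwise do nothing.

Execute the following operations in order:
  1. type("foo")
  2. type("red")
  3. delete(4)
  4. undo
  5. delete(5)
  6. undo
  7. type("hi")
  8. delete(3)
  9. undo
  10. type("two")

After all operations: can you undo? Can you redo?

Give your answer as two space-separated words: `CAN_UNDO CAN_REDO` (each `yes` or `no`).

Answer: yes no

Derivation:
After op 1 (type): buf='foo' undo_depth=1 redo_depth=0
After op 2 (type): buf='foored' undo_depth=2 redo_depth=0
After op 3 (delete): buf='fo' undo_depth=3 redo_depth=0
After op 4 (undo): buf='foored' undo_depth=2 redo_depth=1
After op 5 (delete): buf='f' undo_depth=3 redo_depth=0
After op 6 (undo): buf='foored' undo_depth=2 redo_depth=1
After op 7 (type): buf='fooredhi' undo_depth=3 redo_depth=0
After op 8 (delete): buf='foore' undo_depth=4 redo_depth=0
After op 9 (undo): buf='fooredhi' undo_depth=3 redo_depth=1
After op 10 (type): buf='fooredhitwo' undo_depth=4 redo_depth=0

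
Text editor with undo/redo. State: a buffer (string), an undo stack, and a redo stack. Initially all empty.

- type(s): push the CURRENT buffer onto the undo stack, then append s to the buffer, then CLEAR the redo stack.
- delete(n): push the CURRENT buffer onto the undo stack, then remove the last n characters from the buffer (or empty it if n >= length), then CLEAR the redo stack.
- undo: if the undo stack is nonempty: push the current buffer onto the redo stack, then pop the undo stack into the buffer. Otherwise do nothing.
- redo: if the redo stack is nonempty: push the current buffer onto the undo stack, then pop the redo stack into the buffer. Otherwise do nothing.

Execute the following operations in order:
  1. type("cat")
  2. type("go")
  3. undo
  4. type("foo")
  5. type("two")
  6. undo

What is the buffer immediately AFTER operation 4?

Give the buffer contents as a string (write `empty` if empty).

Answer: catfoo

Derivation:
After op 1 (type): buf='cat' undo_depth=1 redo_depth=0
After op 2 (type): buf='catgo' undo_depth=2 redo_depth=0
After op 3 (undo): buf='cat' undo_depth=1 redo_depth=1
After op 4 (type): buf='catfoo' undo_depth=2 redo_depth=0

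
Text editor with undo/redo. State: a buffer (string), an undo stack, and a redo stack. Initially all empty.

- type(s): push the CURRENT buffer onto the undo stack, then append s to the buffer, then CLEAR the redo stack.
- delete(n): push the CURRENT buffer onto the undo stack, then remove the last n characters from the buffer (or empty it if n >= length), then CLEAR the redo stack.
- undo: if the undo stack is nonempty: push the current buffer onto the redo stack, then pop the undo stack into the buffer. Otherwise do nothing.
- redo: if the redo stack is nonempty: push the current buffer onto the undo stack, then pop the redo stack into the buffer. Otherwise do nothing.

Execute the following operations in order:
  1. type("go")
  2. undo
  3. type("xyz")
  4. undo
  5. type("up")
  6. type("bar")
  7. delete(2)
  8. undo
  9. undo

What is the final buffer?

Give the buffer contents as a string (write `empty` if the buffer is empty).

After op 1 (type): buf='go' undo_depth=1 redo_depth=0
After op 2 (undo): buf='(empty)' undo_depth=0 redo_depth=1
After op 3 (type): buf='xyz' undo_depth=1 redo_depth=0
After op 4 (undo): buf='(empty)' undo_depth=0 redo_depth=1
After op 5 (type): buf='up' undo_depth=1 redo_depth=0
After op 6 (type): buf='upbar' undo_depth=2 redo_depth=0
After op 7 (delete): buf='upb' undo_depth=3 redo_depth=0
After op 8 (undo): buf='upbar' undo_depth=2 redo_depth=1
After op 9 (undo): buf='up' undo_depth=1 redo_depth=2

Answer: up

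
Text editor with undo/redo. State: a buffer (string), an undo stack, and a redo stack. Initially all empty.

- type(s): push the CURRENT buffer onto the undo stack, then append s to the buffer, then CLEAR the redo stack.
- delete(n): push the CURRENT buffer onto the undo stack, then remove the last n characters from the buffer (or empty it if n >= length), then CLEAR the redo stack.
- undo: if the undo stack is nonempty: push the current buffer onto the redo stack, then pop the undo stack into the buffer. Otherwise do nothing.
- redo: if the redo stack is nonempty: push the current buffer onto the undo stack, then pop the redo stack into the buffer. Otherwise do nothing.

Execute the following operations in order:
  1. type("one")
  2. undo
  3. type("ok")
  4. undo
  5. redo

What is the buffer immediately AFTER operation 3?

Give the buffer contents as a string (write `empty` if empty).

Answer: ok

Derivation:
After op 1 (type): buf='one' undo_depth=1 redo_depth=0
After op 2 (undo): buf='(empty)' undo_depth=0 redo_depth=1
After op 3 (type): buf='ok' undo_depth=1 redo_depth=0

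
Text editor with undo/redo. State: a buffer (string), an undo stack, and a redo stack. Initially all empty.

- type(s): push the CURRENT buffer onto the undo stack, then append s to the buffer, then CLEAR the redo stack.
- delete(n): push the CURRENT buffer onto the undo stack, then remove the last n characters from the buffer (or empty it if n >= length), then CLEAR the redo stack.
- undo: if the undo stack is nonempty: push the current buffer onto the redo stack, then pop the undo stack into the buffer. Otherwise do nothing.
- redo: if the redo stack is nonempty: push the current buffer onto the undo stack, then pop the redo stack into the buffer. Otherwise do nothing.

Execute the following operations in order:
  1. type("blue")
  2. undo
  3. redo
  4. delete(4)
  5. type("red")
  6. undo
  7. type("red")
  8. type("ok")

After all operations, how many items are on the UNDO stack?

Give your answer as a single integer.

Answer: 4

Derivation:
After op 1 (type): buf='blue' undo_depth=1 redo_depth=0
After op 2 (undo): buf='(empty)' undo_depth=0 redo_depth=1
After op 3 (redo): buf='blue' undo_depth=1 redo_depth=0
After op 4 (delete): buf='(empty)' undo_depth=2 redo_depth=0
After op 5 (type): buf='red' undo_depth=3 redo_depth=0
After op 6 (undo): buf='(empty)' undo_depth=2 redo_depth=1
After op 7 (type): buf='red' undo_depth=3 redo_depth=0
After op 8 (type): buf='redok' undo_depth=4 redo_depth=0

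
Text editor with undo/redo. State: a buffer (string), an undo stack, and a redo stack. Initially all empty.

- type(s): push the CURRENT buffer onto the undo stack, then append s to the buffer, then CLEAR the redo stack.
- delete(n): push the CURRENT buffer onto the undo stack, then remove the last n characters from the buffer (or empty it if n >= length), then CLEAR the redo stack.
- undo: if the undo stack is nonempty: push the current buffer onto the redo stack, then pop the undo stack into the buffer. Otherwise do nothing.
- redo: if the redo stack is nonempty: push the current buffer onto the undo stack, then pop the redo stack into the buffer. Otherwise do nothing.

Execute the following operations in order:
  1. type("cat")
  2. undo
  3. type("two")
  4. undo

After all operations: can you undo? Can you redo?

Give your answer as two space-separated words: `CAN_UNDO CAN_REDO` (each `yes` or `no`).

After op 1 (type): buf='cat' undo_depth=1 redo_depth=0
After op 2 (undo): buf='(empty)' undo_depth=0 redo_depth=1
After op 3 (type): buf='two' undo_depth=1 redo_depth=0
After op 4 (undo): buf='(empty)' undo_depth=0 redo_depth=1

Answer: no yes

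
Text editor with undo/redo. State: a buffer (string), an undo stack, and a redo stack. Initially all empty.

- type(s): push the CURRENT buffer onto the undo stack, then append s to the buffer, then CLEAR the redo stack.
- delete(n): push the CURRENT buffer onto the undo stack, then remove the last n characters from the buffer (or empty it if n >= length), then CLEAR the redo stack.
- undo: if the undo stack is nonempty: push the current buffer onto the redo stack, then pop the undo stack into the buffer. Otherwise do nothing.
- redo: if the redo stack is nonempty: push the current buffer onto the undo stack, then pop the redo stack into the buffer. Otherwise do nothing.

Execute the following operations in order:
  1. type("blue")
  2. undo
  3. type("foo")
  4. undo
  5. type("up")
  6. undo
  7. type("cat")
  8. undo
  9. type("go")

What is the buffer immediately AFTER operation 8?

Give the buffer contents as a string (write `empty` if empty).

Answer: empty

Derivation:
After op 1 (type): buf='blue' undo_depth=1 redo_depth=0
After op 2 (undo): buf='(empty)' undo_depth=0 redo_depth=1
After op 3 (type): buf='foo' undo_depth=1 redo_depth=0
After op 4 (undo): buf='(empty)' undo_depth=0 redo_depth=1
After op 5 (type): buf='up' undo_depth=1 redo_depth=0
After op 6 (undo): buf='(empty)' undo_depth=0 redo_depth=1
After op 7 (type): buf='cat' undo_depth=1 redo_depth=0
After op 8 (undo): buf='(empty)' undo_depth=0 redo_depth=1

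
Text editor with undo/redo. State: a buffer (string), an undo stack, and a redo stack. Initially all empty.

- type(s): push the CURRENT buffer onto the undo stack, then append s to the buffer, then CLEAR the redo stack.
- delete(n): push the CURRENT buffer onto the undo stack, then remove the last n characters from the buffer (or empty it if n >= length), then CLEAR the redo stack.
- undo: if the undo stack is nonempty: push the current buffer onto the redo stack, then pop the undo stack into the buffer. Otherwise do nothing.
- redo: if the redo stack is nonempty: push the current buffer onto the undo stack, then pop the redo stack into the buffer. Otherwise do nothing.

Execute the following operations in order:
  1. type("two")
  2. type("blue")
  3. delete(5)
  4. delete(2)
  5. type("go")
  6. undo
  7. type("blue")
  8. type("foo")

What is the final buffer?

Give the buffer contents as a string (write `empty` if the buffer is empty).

After op 1 (type): buf='two' undo_depth=1 redo_depth=0
After op 2 (type): buf='twoblue' undo_depth=2 redo_depth=0
After op 3 (delete): buf='tw' undo_depth=3 redo_depth=0
After op 4 (delete): buf='(empty)' undo_depth=4 redo_depth=0
After op 5 (type): buf='go' undo_depth=5 redo_depth=0
After op 6 (undo): buf='(empty)' undo_depth=4 redo_depth=1
After op 7 (type): buf='blue' undo_depth=5 redo_depth=0
After op 8 (type): buf='bluefoo' undo_depth=6 redo_depth=0

Answer: bluefoo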